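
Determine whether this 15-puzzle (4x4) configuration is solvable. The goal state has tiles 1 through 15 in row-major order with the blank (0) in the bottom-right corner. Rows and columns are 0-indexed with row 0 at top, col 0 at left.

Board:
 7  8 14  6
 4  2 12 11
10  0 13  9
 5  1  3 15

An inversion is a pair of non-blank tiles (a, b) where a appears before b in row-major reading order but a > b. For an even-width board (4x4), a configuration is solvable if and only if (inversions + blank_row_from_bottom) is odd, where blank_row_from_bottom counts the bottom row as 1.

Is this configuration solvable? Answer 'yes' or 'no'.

Answer: no

Derivation:
Inversions: 56
Blank is in row 2 (0-indexed from top), which is row 2 counting from the bottom (bottom = 1).
56 + 2 = 58, which is even, so the puzzle is not solvable.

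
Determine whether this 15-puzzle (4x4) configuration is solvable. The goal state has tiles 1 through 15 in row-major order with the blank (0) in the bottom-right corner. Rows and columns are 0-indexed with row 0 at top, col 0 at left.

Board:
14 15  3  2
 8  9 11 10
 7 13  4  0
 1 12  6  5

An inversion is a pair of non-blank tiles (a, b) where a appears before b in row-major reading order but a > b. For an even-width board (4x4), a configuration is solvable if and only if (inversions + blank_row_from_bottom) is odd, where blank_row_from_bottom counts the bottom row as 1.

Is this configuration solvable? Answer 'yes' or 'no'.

Inversions: 63
Blank is in row 2 (0-indexed from top), which is row 2 counting from the bottom (bottom = 1).
63 + 2 = 65, which is odd, so the puzzle is solvable.

Answer: yes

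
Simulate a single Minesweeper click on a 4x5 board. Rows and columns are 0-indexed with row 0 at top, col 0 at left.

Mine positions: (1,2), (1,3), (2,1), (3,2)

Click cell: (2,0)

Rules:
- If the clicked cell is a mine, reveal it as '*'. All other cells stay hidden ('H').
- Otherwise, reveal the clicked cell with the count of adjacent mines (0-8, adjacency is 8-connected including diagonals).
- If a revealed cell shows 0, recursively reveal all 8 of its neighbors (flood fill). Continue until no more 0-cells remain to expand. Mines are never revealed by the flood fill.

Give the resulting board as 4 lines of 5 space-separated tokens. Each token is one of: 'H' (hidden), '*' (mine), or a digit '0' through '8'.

H H H H H
H H H H H
1 H H H H
H H H H H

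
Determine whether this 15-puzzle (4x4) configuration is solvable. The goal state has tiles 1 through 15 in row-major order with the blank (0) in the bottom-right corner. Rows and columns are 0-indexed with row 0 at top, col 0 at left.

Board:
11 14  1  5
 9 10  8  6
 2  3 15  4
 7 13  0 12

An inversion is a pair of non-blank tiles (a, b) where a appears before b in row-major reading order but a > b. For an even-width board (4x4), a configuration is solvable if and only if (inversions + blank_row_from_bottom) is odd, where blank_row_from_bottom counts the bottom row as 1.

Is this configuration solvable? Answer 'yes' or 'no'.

Answer: yes

Derivation:
Inversions: 50
Blank is in row 3 (0-indexed from top), which is row 1 counting from the bottom (bottom = 1).
50 + 1 = 51, which is odd, so the puzzle is solvable.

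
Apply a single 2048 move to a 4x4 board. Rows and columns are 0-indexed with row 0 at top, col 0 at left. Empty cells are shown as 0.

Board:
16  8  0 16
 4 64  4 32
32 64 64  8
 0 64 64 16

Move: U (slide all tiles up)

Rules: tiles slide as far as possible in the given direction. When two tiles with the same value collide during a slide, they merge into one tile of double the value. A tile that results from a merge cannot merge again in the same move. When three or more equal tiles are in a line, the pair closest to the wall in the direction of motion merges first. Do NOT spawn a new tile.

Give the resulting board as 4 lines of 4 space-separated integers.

Answer:  16   8   4  16
  4 128 128  32
 32  64   0   8
  0   0   0  16

Derivation:
Slide up:
col 0: [16, 4, 32, 0] -> [16, 4, 32, 0]
col 1: [8, 64, 64, 64] -> [8, 128, 64, 0]
col 2: [0, 4, 64, 64] -> [4, 128, 0, 0]
col 3: [16, 32, 8, 16] -> [16, 32, 8, 16]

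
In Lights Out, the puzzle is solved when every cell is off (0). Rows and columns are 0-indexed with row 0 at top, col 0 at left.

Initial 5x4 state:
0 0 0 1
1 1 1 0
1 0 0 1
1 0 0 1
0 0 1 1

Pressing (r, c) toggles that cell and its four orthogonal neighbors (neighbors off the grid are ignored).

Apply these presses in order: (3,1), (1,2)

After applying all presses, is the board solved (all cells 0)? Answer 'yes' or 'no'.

After press 1 at (3,1):
0 0 0 1
1 1 1 0
1 1 0 1
0 1 1 1
0 1 1 1

After press 2 at (1,2):
0 0 1 1
1 0 0 1
1 1 1 1
0 1 1 1
0 1 1 1

Lights still on: 14

Answer: no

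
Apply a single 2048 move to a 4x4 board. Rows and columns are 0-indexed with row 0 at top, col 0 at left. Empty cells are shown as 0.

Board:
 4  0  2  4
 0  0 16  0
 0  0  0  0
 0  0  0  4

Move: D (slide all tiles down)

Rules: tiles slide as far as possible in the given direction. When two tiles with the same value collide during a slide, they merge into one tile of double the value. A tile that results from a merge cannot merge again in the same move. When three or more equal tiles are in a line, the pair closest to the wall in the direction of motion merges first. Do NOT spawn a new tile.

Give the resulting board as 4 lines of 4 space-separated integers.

Slide down:
col 0: [4, 0, 0, 0] -> [0, 0, 0, 4]
col 1: [0, 0, 0, 0] -> [0, 0, 0, 0]
col 2: [2, 16, 0, 0] -> [0, 0, 2, 16]
col 3: [4, 0, 0, 4] -> [0, 0, 0, 8]

Answer:  0  0  0  0
 0  0  0  0
 0  0  2  0
 4  0 16  8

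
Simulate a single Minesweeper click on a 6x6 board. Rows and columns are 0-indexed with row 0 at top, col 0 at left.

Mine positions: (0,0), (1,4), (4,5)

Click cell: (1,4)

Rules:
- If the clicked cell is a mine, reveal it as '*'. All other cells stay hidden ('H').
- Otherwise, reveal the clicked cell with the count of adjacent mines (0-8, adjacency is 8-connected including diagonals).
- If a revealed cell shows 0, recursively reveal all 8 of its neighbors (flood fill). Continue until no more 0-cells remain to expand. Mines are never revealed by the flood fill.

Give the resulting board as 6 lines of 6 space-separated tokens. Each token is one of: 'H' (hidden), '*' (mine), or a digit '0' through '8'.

H H H H H H
H H H H * H
H H H H H H
H H H H H H
H H H H H H
H H H H H H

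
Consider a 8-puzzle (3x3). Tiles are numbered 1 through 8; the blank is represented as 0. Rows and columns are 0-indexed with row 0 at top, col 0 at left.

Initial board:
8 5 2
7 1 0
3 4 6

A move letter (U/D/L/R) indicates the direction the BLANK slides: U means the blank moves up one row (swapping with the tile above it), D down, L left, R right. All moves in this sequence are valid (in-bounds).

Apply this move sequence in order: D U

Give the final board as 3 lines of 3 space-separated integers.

Answer: 8 5 2
7 1 0
3 4 6

Derivation:
After move 1 (D):
8 5 2
7 1 6
3 4 0

After move 2 (U):
8 5 2
7 1 0
3 4 6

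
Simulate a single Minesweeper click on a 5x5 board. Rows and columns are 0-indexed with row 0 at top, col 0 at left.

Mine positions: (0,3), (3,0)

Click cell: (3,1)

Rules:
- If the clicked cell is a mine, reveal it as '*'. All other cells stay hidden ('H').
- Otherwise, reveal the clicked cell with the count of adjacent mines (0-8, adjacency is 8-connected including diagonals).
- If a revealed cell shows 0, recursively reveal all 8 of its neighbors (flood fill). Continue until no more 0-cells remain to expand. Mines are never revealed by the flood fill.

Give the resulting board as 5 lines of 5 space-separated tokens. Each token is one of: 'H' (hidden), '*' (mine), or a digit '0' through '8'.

H H H H H
H H H H H
H H H H H
H 1 H H H
H H H H H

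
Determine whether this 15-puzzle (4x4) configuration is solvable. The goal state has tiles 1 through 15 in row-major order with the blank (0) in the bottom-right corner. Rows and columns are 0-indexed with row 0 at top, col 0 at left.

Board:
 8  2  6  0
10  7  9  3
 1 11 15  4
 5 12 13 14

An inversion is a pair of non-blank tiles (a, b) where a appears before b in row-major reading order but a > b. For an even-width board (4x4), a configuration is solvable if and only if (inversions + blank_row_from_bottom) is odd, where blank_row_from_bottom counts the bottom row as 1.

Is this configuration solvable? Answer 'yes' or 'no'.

Inversions: 34
Blank is in row 0 (0-indexed from top), which is row 4 counting from the bottom (bottom = 1).
34 + 4 = 38, which is even, so the puzzle is not solvable.

Answer: no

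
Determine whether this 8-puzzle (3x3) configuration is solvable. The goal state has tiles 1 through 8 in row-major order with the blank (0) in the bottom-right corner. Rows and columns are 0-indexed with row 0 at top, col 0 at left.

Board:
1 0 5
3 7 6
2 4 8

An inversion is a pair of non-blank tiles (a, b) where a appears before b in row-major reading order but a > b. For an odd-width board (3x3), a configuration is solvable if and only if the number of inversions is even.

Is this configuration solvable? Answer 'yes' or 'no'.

Inversions (pairs i<j in row-major order where tile[i] > tile[j] > 0): 9
9 is odd, so the puzzle is not solvable.

Answer: no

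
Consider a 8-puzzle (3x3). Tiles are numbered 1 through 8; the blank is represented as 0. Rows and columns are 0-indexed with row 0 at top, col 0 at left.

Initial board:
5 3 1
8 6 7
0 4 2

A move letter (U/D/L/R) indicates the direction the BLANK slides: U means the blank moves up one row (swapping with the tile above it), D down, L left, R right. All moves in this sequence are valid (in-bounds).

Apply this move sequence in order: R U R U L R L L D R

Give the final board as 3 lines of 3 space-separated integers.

Answer: 8 5 3
7 0 1
4 6 2

Derivation:
After move 1 (R):
5 3 1
8 6 7
4 0 2

After move 2 (U):
5 3 1
8 0 7
4 6 2

After move 3 (R):
5 3 1
8 7 0
4 6 2

After move 4 (U):
5 3 0
8 7 1
4 6 2

After move 5 (L):
5 0 3
8 7 1
4 6 2

After move 6 (R):
5 3 0
8 7 1
4 6 2

After move 7 (L):
5 0 3
8 7 1
4 6 2

After move 8 (L):
0 5 3
8 7 1
4 6 2

After move 9 (D):
8 5 3
0 7 1
4 6 2

After move 10 (R):
8 5 3
7 0 1
4 6 2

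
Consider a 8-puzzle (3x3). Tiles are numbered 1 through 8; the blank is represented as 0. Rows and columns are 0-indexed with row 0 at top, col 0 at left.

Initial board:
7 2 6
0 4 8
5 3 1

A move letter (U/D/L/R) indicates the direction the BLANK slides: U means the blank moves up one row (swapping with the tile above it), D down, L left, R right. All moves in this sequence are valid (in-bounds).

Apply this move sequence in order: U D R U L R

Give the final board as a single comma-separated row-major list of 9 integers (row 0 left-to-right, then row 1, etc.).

After move 1 (U):
0 2 6
7 4 8
5 3 1

After move 2 (D):
7 2 6
0 4 8
5 3 1

After move 3 (R):
7 2 6
4 0 8
5 3 1

After move 4 (U):
7 0 6
4 2 8
5 3 1

After move 5 (L):
0 7 6
4 2 8
5 3 1

After move 6 (R):
7 0 6
4 2 8
5 3 1

Answer: 7, 0, 6, 4, 2, 8, 5, 3, 1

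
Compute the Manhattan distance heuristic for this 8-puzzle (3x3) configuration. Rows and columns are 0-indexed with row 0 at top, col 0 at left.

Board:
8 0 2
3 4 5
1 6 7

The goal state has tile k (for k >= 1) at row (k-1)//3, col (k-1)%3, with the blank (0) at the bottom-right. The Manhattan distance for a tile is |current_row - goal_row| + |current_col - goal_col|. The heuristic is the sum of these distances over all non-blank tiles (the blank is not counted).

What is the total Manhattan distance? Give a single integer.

Answer: 15

Derivation:
Tile 8: at (0,0), goal (2,1), distance |0-2|+|0-1| = 3
Tile 2: at (0,2), goal (0,1), distance |0-0|+|2-1| = 1
Tile 3: at (1,0), goal (0,2), distance |1-0|+|0-2| = 3
Tile 4: at (1,1), goal (1,0), distance |1-1|+|1-0| = 1
Tile 5: at (1,2), goal (1,1), distance |1-1|+|2-1| = 1
Tile 1: at (2,0), goal (0,0), distance |2-0|+|0-0| = 2
Tile 6: at (2,1), goal (1,2), distance |2-1|+|1-2| = 2
Tile 7: at (2,2), goal (2,0), distance |2-2|+|2-0| = 2
Sum: 3 + 1 + 3 + 1 + 1 + 2 + 2 + 2 = 15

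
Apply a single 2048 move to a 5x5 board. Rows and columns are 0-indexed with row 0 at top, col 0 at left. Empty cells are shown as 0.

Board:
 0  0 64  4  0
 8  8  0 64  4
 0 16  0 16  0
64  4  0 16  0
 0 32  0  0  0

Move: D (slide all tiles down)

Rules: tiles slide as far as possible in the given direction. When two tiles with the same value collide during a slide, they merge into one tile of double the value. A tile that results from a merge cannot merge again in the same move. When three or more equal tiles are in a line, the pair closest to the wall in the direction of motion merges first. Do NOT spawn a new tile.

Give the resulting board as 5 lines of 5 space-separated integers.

Slide down:
col 0: [0, 8, 0, 64, 0] -> [0, 0, 0, 8, 64]
col 1: [0, 8, 16, 4, 32] -> [0, 8, 16, 4, 32]
col 2: [64, 0, 0, 0, 0] -> [0, 0, 0, 0, 64]
col 3: [4, 64, 16, 16, 0] -> [0, 0, 4, 64, 32]
col 4: [0, 4, 0, 0, 0] -> [0, 0, 0, 0, 4]

Answer:  0  0  0  0  0
 0  8  0  0  0
 0 16  0  4  0
 8  4  0 64  0
64 32 64 32  4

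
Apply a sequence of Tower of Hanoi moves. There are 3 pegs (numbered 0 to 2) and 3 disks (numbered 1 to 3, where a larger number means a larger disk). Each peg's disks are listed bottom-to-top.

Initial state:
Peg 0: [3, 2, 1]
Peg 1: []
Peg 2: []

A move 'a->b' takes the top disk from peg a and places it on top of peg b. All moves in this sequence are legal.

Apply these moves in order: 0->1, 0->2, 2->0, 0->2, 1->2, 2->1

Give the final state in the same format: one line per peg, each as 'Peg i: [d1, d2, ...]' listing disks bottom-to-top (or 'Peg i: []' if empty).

After move 1 (0->1):
Peg 0: [3, 2]
Peg 1: [1]
Peg 2: []

After move 2 (0->2):
Peg 0: [3]
Peg 1: [1]
Peg 2: [2]

After move 3 (2->0):
Peg 0: [3, 2]
Peg 1: [1]
Peg 2: []

After move 4 (0->2):
Peg 0: [3]
Peg 1: [1]
Peg 2: [2]

After move 5 (1->2):
Peg 0: [3]
Peg 1: []
Peg 2: [2, 1]

After move 6 (2->1):
Peg 0: [3]
Peg 1: [1]
Peg 2: [2]

Answer: Peg 0: [3]
Peg 1: [1]
Peg 2: [2]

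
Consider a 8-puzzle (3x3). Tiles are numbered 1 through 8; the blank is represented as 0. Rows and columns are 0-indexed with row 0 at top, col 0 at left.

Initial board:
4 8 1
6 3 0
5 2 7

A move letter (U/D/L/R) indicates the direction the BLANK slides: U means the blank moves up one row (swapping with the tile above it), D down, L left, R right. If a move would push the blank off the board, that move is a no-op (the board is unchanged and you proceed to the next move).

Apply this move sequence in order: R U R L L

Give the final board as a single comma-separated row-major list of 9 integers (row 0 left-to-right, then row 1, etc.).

After move 1 (R):
4 8 1
6 3 0
5 2 7

After move 2 (U):
4 8 0
6 3 1
5 2 7

After move 3 (R):
4 8 0
6 3 1
5 2 7

After move 4 (L):
4 0 8
6 3 1
5 2 7

After move 5 (L):
0 4 8
6 3 1
5 2 7

Answer: 0, 4, 8, 6, 3, 1, 5, 2, 7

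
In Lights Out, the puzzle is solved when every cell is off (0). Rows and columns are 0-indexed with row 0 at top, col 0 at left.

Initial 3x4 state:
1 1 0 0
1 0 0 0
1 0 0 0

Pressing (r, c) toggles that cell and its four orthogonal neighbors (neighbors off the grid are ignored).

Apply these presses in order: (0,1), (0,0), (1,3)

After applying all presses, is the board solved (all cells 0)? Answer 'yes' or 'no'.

After press 1 at (0,1):
0 0 1 0
1 1 0 0
1 0 0 0

After press 2 at (0,0):
1 1 1 0
0 1 0 0
1 0 0 0

After press 3 at (1,3):
1 1 1 1
0 1 1 1
1 0 0 1

Lights still on: 9

Answer: no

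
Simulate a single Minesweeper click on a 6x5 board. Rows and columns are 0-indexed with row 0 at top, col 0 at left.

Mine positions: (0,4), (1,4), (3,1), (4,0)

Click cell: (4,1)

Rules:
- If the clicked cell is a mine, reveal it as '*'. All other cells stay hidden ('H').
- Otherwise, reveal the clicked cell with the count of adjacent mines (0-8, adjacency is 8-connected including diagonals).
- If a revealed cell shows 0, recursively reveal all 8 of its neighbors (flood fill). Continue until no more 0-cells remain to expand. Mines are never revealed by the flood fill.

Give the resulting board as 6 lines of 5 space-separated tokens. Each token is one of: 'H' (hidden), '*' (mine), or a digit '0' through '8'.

H H H H H
H H H H H
H H H H H
H H H H H
H 2 H H H
H H H H H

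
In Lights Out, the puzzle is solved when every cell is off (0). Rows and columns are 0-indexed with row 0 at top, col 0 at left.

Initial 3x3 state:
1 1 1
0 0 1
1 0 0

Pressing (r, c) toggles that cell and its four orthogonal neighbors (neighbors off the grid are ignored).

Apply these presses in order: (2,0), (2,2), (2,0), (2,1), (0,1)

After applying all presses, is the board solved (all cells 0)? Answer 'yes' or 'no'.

After press 1 at (2,0):
1 1 1
1 0 1
0 1 0

After press 2 at (2,2):
1 1 1
1 0 0
0 0 1

After press 3 at (2,0):
1 1 1
0 0 0
1 1 1

After press 4 at (2,1):
1 1 1
0 1 0
0 0 0

After press 5 at (0,1):
0 0 0
0 0 0
0 0 0

Lights still on: 0

Answer: yes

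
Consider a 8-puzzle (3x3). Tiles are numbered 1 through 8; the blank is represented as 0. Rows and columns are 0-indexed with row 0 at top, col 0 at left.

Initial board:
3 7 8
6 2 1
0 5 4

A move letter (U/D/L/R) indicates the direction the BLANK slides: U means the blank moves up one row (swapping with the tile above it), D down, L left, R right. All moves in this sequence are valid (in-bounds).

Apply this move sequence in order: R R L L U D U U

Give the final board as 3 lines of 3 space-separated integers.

Answer: 0 7 8
3 2 1
6 5 4

Derivation:
After move 1 (R):
3 7 8
6 2 1
5 0 4

After move 2 (R):
3 7 8
6 2 1
5 4 0

After move 3 (L):
3 7 8
6 2 1
5 0 4

After move 4 (L):
3 7 8
6 2 1
0 5 4

After move 5 (U):
3 7 8
0 2 1
6 5 4

After move 6 (D):
3 7 8
6 2 1
0 5 4

After move 7 (U):
3 7 8
0 2 1
6 5 4

After move 8 (U):
0 7 8
3 2 1
6 5 4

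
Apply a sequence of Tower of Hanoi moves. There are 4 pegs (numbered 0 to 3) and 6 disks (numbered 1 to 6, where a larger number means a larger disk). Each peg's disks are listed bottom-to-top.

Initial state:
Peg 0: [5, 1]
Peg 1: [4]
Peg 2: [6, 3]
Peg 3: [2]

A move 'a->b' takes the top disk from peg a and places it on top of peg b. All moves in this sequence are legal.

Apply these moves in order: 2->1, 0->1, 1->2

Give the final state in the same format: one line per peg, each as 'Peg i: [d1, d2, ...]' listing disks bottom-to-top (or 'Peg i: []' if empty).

Answer: Peg 0: [5]
Peg 1: [4, 3]
Peg 2: [6, 1]
Peg 3: [2]

Derivation:
After move 1 (2->1):
Peg 0: [5, 1]
Peg 1: [4, 3]
Peg 2: [6]
Peg 3: [2]

After move 2 (0->1):
Peg 0: [5]
Peg 1: [4, 3, 1]
Peg 2: [6]
Peg 3: [2]

After move 3 (1->2):
Peg 0: [5]
Peg 1: [4, 3]
Peg 2: [6, 1]
Peg 3: [2]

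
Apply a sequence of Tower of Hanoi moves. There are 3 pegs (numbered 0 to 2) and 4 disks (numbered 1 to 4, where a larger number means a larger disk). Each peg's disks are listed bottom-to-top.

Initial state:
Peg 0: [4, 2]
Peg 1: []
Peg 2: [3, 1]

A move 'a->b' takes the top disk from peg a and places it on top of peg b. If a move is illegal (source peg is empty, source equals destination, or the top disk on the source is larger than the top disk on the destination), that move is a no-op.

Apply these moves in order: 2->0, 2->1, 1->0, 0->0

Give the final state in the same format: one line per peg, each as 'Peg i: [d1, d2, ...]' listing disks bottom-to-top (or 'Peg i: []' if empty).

After move 1 (2->0):
Peg 0: [4, 2, 1]
Peg 1: []
Peg 2: [3]

After move 2 (2->1):
Peg 0: [4, 2, 1]
Peg 1: [3]
Peg 2: []

After move 3 (1->0):
Peg 0: [4, 2, 1]
Peg 1: [3]
Peg 2: []

After move 4 (0->0):
Peg 0: [4, 2, 1]
Peg 1: [3]
Peg 2: []

Answer: Peg 0: [4, 2, 1]
Peg 1: [3]
Peg 2: []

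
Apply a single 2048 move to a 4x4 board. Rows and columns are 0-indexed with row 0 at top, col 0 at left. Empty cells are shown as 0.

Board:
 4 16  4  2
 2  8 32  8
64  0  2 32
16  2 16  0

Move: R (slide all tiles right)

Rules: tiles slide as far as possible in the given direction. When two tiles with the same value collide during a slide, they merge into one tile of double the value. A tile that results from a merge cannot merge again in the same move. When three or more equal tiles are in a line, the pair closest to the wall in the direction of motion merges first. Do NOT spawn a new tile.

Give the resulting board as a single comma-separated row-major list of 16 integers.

Answer: 4, 16, 4, 2, 2, 8, 32, 8, 0, 64, 2, 32, 0, 16, 2, 16

Derivation:
Slide right:
row 0: [4, 16, 4, 2] -> [4, 16, 4, 2]
row 1: [2, 8, 32, 8] -> [2, 8, 32, 8]
row 2: [64, 0, 2, 32] -> [0, 64, 2, 32]
row 3: [16, 2, 16, 0] -> [0, 16, 2, 16]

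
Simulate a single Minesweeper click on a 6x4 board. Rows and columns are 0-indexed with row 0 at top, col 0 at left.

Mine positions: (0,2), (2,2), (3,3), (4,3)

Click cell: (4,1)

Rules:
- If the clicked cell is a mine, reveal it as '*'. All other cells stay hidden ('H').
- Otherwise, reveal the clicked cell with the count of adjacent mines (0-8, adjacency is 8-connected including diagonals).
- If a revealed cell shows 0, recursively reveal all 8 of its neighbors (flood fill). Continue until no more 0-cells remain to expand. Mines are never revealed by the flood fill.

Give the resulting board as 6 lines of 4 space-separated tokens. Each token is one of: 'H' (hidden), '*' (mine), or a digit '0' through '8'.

0 1 H H
0 2 H H
0 1 H H
0 1 3 H
0 0 2 H
0 0 1 H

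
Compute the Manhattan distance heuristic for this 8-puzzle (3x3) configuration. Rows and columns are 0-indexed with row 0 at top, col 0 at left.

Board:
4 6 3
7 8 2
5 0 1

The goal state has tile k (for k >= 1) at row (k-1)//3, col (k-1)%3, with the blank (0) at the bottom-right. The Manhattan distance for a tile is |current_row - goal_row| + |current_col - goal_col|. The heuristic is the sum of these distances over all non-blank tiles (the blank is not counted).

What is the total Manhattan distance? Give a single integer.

Tile 4: at (0,0), goal (1,0), distance |0-1|+|0-0| = 1
Tile 6: at (0,1), goal (1,2), distance |0-1|+|1-2| = 2
Tile 3: at (0,2), goal (0,2), distance |0-0|+|2-2| = 0
Tile 7: at (1,0), goal (2,0), distance |1-2|+|0-0| = 1
Tile 8: at (1,1), goal (2,1), distance |1-2|+|1-1| = 1
Tile 2: at (1,2), goal (0,1), distance |1-0|+|2-1| = 2
Tile 5: at (2,0), goal (1,1), distance |2-1|+|0-1| = 2
Tile 1: at (2,2), goal (0,0), distance |2-0|+|2-0| = 4
Sum: 1 + 2 + 0 + 1 + 1 + 2 + 2 + 4 = 13

Answer: 13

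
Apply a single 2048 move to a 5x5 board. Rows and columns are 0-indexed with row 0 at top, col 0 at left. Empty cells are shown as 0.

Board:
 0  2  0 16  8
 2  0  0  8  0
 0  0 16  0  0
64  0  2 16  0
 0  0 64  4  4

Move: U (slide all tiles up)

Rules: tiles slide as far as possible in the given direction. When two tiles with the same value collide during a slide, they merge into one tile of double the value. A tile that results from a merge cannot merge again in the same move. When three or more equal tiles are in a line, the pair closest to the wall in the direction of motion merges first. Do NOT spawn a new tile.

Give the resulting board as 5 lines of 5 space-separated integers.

Slide up:
col 0: [0, 2, 0, 64, 0] -> [2, 64, 0, 0, 0]
col 1: [2, 0, 0, 0, 0] -> [2, 0, 0, 0, 0]
col 2: [0, 0, 16, 2, 64] -> [16, 2, 64, 0, 0]
col 3: [16, 8, 0, 16, 4] -> [16, 8, 16, 4, 0]
col 4: [8, 0, 0, 0, 4] -> [8, 4, 0, 0, 0]

Answer:  2  2 16 16  8
64  0  2  8  4
 0  0 64 16  0
 0  0  0  4  0
 0  0  0  0  0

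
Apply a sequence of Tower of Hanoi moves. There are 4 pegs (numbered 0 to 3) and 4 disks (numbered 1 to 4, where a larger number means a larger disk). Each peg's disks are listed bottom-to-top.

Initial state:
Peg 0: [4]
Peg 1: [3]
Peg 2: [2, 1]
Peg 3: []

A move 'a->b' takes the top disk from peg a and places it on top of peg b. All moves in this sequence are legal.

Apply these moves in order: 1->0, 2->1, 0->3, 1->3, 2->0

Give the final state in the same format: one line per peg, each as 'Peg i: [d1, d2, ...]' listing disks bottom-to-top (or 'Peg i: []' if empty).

Answer: Peg 0: [4, 2]
Peg 1: []
Peg 2: []
Peg 3: [3, 1]

Derivation:
After move 1 (1->0):
Peg 0: [4, 3]
Peg 1: []
Peg 2: [2, 1]
Peg 3: []

After move 2 (2->1):
Peg 0: [4, 3]
Peg 1: [1]
Peg 2: [2]
Peg 3: []

After move 3 (0->3):
Peg 0: [4]
Peg 1: [1]
Peg 2: [2]
Peg 3: [3]

After move 4 (1->3):
Peg 0: [4]
Peg 1: []
Peg 2: [2]
Peg 3: [3, 1]

After move 5 (2->0):
Peg 0: [4, 2]
Peg 1: []
Peg 2: []
Peg 3: [3, 1]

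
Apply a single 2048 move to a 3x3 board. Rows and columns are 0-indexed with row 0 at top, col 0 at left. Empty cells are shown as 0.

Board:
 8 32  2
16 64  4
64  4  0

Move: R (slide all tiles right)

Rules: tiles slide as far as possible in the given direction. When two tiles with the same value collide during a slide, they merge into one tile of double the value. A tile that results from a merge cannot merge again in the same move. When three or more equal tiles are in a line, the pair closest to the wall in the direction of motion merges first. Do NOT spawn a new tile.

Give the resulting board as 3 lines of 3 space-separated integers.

Slide right:
row 0: [8, 32, 2] -> [8, 32, 2]
row 1: [16, 64, 4] -> [16, 64, 4]
row 2: [64, 4, 0] -> [0, 64, 4]

Answer:  8 32  2
16 64  4
 0 64  4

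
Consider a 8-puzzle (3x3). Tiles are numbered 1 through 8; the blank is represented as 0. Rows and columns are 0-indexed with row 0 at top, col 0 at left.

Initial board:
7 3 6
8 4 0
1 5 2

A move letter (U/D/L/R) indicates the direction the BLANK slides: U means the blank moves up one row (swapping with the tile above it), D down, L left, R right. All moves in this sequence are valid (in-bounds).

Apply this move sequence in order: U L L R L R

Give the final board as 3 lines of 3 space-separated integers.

Answer: 7 0 3
8 4 6
1 5 2

Derivation:
After move 1 (U):
7 3 0
8 4 6
1 5 2

After move 2 (L):
7 0 3
8 4 6
1 5 2

After move 3 (L):
0 7 3
8 4 6
1 5 2

After move 4 (R):
7 0 3
8 4 6
1 5 2

After move 5 (L):
0 7 3
8 4 6
1 5 2

After move 6 (R):
7 0 3
8 4 6
1 5 2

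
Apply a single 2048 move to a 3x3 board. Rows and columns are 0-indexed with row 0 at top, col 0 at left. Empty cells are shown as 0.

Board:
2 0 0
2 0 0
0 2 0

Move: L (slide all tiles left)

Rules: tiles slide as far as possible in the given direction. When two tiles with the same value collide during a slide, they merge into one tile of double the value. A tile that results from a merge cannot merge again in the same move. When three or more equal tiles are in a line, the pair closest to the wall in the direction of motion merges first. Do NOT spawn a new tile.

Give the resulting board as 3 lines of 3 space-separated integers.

Answer: 2 0 0
2 0 0
2 0 0

Derivation:
Slide left:
row 0: [2, 0, 0] -> [2, 0, 0]
row 1: [2, 0, 0] -> [2, 0, 0]
row 2: [0, 2, 0] -> [2, 0, 0]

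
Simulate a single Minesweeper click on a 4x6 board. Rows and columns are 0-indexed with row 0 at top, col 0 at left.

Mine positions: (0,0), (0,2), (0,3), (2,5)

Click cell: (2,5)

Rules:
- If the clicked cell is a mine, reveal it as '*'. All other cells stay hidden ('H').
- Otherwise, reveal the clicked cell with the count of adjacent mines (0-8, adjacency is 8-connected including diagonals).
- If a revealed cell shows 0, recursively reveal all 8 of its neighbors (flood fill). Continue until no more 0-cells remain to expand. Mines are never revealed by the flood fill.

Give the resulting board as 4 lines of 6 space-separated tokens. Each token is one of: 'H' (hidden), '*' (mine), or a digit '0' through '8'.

H H H H H H
H H H H H H
H H H H H *
H H H H H H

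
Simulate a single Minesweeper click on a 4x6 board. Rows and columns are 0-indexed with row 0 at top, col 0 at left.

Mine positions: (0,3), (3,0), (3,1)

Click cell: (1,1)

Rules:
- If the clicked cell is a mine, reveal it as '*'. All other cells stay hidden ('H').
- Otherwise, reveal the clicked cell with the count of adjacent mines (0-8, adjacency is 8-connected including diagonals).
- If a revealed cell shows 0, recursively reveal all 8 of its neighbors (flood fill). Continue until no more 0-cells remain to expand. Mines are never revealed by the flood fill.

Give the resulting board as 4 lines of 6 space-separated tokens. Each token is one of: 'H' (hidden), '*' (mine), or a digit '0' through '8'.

0 0 1 H H H
0 0 1 H H H
2 2 1 H H H
H H H H H H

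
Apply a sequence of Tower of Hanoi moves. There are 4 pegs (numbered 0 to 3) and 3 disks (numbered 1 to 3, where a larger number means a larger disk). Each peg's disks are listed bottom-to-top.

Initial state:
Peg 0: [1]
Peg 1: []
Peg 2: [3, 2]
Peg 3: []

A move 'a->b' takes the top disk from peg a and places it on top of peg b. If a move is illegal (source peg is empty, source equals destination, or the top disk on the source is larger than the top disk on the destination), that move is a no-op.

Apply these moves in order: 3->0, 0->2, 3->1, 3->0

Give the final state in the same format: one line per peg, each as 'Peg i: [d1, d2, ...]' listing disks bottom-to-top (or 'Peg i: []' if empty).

Answer: Peg 0: []
Peg 1: []
Peg 2: [3, 2, 1]
Peg 3: []

Derivation:
After move 1 (3->0):
Peg 0: [1]
Peg 1: []
Peg 2: [3, 2]
Peg 3: []

After move 2 (0->2):
Peg 0: []
Peg 1: []
Peg 2: [3, 2, 1]
Peg 3: []

After move 3 (3->1):
Peg 0: []
Peg 1: []
Peg 2: [3, 2, 1]
Peg 3: []

After move 4 (3->0):
Peg 0: []
Peg 1: []
Peg 2: [3, 2, 1]
Peg 3: []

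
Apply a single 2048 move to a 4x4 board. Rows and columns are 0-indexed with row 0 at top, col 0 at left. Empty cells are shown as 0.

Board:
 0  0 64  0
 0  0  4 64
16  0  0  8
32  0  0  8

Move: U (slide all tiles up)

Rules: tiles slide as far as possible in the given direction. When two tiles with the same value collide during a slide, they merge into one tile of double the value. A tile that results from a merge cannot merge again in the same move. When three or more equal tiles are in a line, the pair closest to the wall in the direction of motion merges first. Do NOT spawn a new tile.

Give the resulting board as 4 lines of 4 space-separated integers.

Answer: 16  0 64 64
32  0  4 16
 0  0  0  0
 0  0  0  0

Derivation:
Slide up:
col 0: [0, 0, 16, 32] -> [16, 32, 0, 0]
col 1: [0, 0, 0, 0] -> [0, 0, 0, 0]
col 2: [64, 4, 0, 0] -> [64, 4, 0, 0]
col 3: [0, 64, 8, 8] -> [64, 16, 0, 0]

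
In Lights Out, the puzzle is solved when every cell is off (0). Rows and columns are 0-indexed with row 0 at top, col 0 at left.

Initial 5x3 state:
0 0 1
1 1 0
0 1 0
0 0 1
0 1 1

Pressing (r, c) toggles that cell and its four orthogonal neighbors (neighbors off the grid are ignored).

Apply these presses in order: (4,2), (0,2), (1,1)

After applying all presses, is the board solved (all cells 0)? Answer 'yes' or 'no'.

After press 1 at (4,2):
0 0 1
1 1 0
0 1 0
0 0 0
0 0 0

After press 2 at (0,2):
0 1 0
1 1 1
0 1 0
0 0 0
0 0 0

After press 3 at (1,1):
0 0 0
0 0 0
0 0 0
0 0 0
0 0 0

Lights still on: 0

Answer: yes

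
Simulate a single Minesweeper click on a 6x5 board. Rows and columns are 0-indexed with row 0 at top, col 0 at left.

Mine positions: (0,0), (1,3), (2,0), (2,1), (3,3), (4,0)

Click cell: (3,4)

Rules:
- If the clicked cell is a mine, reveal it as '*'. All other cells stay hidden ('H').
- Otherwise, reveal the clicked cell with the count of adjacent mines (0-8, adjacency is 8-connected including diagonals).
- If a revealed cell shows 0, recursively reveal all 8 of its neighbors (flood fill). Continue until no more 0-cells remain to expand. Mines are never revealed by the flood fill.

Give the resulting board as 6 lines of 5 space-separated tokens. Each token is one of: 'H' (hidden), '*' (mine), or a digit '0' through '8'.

H H H H H
H H H H H
H H H H H
H H H H 1
H H H H H
H H H H H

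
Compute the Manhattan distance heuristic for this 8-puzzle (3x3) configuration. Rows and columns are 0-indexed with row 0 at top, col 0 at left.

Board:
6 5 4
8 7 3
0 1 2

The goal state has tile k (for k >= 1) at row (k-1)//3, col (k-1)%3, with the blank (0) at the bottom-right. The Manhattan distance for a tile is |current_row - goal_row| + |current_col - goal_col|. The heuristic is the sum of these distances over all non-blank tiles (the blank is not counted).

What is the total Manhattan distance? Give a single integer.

Answer: 18

Derivation:
Tile 6: (0,0)->(1,2) = 3
Tile 5: (0,1)->(1,1) = 1
Tile 4: (0,2)->(1,0) = 3
Tile 8: (1,0)->(2,1) = 2
Tile 7: (1,1)->(2,0) = 2
Tile 3: (1,2)->(0,2) = 1
Tile 1: (2,1)->(0,0) = 3
Tile 2: (2,2)->(0,1) = 3
Sum: 3 + 1 + 3 + 2 + 2 + 1 + 3 + 3 = 18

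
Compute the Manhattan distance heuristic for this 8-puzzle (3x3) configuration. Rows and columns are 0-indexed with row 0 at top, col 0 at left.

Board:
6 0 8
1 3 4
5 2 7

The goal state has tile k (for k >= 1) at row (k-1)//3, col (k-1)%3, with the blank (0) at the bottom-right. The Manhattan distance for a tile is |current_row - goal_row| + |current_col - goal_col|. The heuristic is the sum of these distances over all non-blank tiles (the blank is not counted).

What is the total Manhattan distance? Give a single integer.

Answer: 17

Derivation:
Tile 6: at (0,0), goal (1,2), distance |0-1|+|0-2| = 3
Tile 8: at (0,2), goal (2,1), distance |0-2|+|2-1| = 3
Tile 1: at (1,0), goal (0,0), distance |1-0|+|0-0| = 1
Tile 3: at (1,1), goal (0,2), distance |1-0|+|1-2| = 2
Tile 4: at (1,2), goal (1,0), distance |1-1|+|2-0| = 2
Tile 5: at (2,0), goal (1,1), distance |2-1|+|0-1| = 2
Tile 2: at (2,1), goal (0,1), distance |2-0|+|1-1| = 2
Tile 7: at (2,2), goal (2,0), distance |2-2|+|2-0| = 2
Sum: 3 + 3 + 1 + 2 + 2 + 2 + 2 + 2 = 17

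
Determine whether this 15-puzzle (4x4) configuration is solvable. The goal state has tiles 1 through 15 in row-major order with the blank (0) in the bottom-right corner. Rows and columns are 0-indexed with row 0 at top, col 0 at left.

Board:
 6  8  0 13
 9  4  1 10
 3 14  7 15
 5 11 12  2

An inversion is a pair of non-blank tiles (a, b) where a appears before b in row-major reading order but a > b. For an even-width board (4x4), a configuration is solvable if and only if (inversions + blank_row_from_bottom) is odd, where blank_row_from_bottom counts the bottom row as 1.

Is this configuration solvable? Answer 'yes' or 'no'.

Inversions: 49
Blank is in row 0 (0-indexed from top), which is row 4 counting from the bottom (bottom = 1).
49 + 4 = 53, which is odd, so the puzzle is solvable.

Answer: yes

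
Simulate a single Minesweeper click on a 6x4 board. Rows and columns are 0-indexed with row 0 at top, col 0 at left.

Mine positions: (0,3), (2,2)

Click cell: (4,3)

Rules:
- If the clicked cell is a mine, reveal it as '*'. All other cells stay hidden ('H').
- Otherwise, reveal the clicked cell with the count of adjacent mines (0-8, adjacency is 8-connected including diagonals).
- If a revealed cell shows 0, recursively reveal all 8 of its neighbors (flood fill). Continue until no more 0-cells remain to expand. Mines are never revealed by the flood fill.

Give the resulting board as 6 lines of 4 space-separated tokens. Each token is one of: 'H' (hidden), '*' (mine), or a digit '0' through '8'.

0 0 1 H
0 1 2 H
0 1 H H
0 1 1 1
0 0 0 0
0 0 0 0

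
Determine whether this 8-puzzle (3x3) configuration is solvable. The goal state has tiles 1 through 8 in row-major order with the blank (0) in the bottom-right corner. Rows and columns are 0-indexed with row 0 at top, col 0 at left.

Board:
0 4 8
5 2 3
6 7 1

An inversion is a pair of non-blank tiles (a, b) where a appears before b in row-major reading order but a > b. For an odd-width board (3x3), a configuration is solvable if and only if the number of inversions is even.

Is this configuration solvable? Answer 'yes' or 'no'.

Inversions (pairs i<j in row-major order where tile[i] > tile[j] > 0): 16
16 is even, so the puzzle is solvable.

Answer: yes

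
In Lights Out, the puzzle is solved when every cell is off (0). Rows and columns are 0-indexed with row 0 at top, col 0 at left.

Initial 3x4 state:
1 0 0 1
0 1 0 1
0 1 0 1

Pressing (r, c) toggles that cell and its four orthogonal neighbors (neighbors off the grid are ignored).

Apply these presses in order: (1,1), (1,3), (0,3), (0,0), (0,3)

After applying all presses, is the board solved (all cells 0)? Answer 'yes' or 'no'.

After press 1 at (1,1):
1 1 0 1
1 0 1 1
0 0 0 1

After press 2 at (1,3):
1 1 0 0
1 0 0 0
0 0 0 0

After press 3 at (0,3):
1 1 1 1
1 0 0 1
0 0 0 0

After press 4 at (0,0):
0 0 1 1
0 0 0 1
0 0 0 0

After press 5 at (0,3):
0 0 0 0
0 0 0 0
0 0 0 0

Lights still on: 0

Answer: yes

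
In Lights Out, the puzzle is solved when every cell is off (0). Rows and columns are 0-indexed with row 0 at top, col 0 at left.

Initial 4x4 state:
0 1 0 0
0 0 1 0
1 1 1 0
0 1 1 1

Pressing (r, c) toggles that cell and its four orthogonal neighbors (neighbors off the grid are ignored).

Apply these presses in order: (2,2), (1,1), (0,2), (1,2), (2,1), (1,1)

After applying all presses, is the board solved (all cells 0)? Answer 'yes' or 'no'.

Answer: no

Derivation:
After press 1 at (2,2):
0 1 0 0
0 0 0 0
1 0 0 1
0 1 0 1

After press 2 at (1,1):
0 0 0 0
1 1 1 0
1 1 0 1
0 1 0 1

After press 3 at (0,2):
0 1 1 1
1 1 0 0
1 1 0 1
0 1 0 1

After press 4 at (1,2):
0 1 0 1
1 0 1 1
1 1 1 1
0 1 0 1

After press 5 at (2,1):
0 1 0 1
1 1 1 1
0 0 0 1
0 0 0 1

After press 6 at (1,1):
0 0 0 1
0 0 0 1
0 1 0 1
0 0 0 1

Lights still on: 5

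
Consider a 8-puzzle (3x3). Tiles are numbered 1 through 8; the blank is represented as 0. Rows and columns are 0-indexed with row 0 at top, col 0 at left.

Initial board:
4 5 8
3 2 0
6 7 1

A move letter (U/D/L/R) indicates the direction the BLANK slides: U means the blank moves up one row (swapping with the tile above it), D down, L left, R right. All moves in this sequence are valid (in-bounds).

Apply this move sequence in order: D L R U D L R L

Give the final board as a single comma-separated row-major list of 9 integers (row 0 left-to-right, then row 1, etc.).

Answer: 4, 5, 8, 3, 2, 1, 6, 0, 7

Derivation:
After move 1 (D):
4 5 8
3 2 1
6 7 0

After move 2 (L):
4 5 8
3 2 1
6 0 7

After move 3 (R):
4 5 8
3 2 1
6 7 0

After move 4 (U):
4 5 8
3 2 0
6 7 1

After move 5 (D):
4 5 8
3 2 1
6 7 0

After move 6 (L):
4 5 8
3 2 1
6 0 7

After move 7 (R):
4 5 8
3 2 1
6 7 0

After move 8 (L):
4 5 8
3 2 1
6 0 7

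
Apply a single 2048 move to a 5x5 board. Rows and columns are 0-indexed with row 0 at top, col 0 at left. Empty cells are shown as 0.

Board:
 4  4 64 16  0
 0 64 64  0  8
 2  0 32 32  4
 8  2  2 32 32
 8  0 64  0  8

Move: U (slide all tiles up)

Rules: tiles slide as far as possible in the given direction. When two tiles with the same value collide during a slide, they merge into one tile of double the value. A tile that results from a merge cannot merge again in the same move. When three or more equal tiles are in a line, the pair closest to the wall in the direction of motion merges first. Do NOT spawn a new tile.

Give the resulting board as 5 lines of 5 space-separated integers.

Slide up:
col 0: [4, 0, 2, 8, 8] -> [4, 2, 16, 0, 0]
col 1: [4, 64, 0, 2, 0] -> [4, 64, 2, 0, 0]
col 2: [64, 64, 32, 2, 64] -> [128, 32, 2, 64, 0]
col 3: [16, 0, 32, 32, 0] -> [16, 64, 0, 0, 0]
col 4: [0, 8, 4, 32, 8] -> [8, 4, 32, 8, 0]

Answer:   4   4 128  16   8
  2  64  32  64   4
 16   2   2   0  32
  0   0  64   0   8
  0   0   0   0   0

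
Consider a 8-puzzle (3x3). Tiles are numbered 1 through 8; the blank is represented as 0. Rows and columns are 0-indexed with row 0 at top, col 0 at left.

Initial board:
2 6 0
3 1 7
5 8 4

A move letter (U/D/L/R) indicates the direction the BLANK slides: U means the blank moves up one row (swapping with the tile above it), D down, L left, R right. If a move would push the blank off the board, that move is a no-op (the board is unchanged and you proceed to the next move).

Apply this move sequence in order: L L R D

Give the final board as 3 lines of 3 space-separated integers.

Answer: 2 1 6
3 0 7
5 8 4

Derivation:
After move 1 (L):
2 0 6
3 1 7
5 8 4

After move 2 (L):
0 2 6
3 1 7
5 8 4

After move 3 (R):
2 0 6
3 1 7
5 8 4

After move 4 (D):
2 1 6
3 0 7
5 8 4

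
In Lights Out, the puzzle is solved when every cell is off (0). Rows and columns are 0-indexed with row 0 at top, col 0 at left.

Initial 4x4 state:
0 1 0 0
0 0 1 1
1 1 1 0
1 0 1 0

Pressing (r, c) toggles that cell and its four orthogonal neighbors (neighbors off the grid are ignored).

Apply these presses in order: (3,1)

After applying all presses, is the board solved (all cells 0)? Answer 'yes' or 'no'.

Answer: no

Derivation:
After press 1 at (3,1):
0 1 0 0
0 0 1 1
1 0 1 0
0 1 0 0

Lights still on: 6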